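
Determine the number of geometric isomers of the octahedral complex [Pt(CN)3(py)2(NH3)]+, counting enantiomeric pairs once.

3

An octahedron has six vertices in three trans pairs; every non-trans pair is cis.
The distinct arrangements are (3 in all): CN mer, py trans; CN mer, py cis; CN fac, py cis.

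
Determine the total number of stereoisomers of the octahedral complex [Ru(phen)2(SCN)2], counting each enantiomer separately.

3

An octahedron has six vertices in three trans pairs; every non-trans pair is cis.
Each phen is bidentate and must span two cis positions.
There are 2 geometric isomers: SCN trans; SCN cis (chiral).
One of these lacks any improper symmetry element and so occurs as an enantiomeric pair, giving 2 + 1 = 3 stereoisomers in total.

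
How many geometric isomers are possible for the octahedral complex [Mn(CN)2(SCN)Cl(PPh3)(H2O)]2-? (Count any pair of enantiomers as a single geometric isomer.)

Exhaustive case analysis gives 9 geometric isomers.

9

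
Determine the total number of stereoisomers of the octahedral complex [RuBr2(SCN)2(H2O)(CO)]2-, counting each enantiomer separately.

An octahedron has six vertices in three trans pairs; every non-trans pair is cis.
Systematic placement gives 6 geometric isomers: Br trans, SCN trans; Br trans, SCN cis; Br cis, SCN trans; Br cis, SCN cis (3 arrangements, 2 chiral).
Of these, 2 lack any improper symmetry element and so occur as enantiomeric pairs, giving 6 + 2 = 8 stereoisomers in total.

8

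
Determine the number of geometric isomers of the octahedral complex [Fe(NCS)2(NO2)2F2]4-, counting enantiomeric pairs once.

In an octahedral complex each vertex has one trans partner and four cis neighbours.
Systematic placement gives 5 geometric isomers: NCS trans, NO2 trans, F trans; NCS cis, NO2 cis, F trans; NCS cis, NO2 trans, F cis; NCS cis, NO2 cis, F cis (chiral); NCS trans, NO2 cis, F cis.

5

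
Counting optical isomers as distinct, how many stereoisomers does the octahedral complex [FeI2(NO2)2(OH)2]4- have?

The six octahedral sites form three mutually perpendicular trans pairs.
The distinct arrangements are (5 in all): I trans, NO2 trans, OH trans; I trans, NO2 cis, OH cis; I cis, NO2 cis, OH trans; I cis, NO2 cis, OH cis (chiral); I cis, NO2 trans, OH cis.
One of these lacks any improper symmetry element and so occurs as an enantiomeric pair, giving 5 + 1 = 6 stereoisomers in total.

6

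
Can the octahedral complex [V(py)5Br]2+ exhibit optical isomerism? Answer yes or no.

no

The six octahedral sites form three mutually perpendicular trans pairs.
Only one geometric arrangement is possible.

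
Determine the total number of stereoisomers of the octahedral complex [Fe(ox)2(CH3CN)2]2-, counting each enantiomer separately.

Each ox is bidentate and must span two cis positions.
Working through the distinct placements yields 2 geometric isomers: CH3CN trans; CH3CN cis (chiral).
One of these lacks any improper symmetry element and so occurs as an enantiomeric pair, giving 2 + 1 = 3 stereoisomers in total.

3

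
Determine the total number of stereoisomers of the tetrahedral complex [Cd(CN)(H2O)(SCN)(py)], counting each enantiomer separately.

All four vertices of a tetrahedron are equivalent and mutually adjacent, so cis/trans isomerism cannot arise.
Only one geometric arrangement is possible; it has no improper symmetry element, so it exists as a pair of enantiomers (2 stereoisomers).

2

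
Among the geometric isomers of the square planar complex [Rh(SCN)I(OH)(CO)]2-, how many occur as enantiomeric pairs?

A square has two trans pairs of vertices; adjacent vertices are cis.
Working through the distinct placements yields 3 geometric isomers: (CO/OH trans, I/SCN trans); (CO/SCN trans, I/OH trans); (CO/I trans, OH/SCN trans).
Each arrangement has an internal mirror plane or centre of symmetry, so none is chiral.

0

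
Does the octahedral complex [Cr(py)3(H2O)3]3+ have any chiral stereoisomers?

no

The distinct arrangements are (2 in all): py mer; py fac.
Each arrangement has an internal mirror plane or centre of symmetry, so none is chiral.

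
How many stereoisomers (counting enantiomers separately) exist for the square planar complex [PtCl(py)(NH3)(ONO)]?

A square has two trans pairs of vertices; adjacent vertices are cis.
Working through the distinct placements yields 3 geometric isomers: (Cl/ONO trans, NH3/py trans); (Cl/py trans, NH3/ONO trans); (Cl/NH3 trans, ONO/py trans).
Each arrangement has an internal mirror plane or centre of symmetry, so none is chiral.

3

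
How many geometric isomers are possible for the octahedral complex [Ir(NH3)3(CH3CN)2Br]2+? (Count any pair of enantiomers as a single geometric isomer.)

3

The six octahedral sites form three mutually perpendicular trans pairs.
Working through the distinct placements yields 3 geometric isomers: NH3 mer, CH3CN cis; NH3 mer, CH3CN trans; NH3 fac, CH3CN cis.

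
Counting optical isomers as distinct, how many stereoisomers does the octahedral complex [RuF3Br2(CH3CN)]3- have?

3

In an octahedral complex each vertex has one trans partner and four cis neighbours.
There are 3 geometric isomers: F mer, Br trans; F mer, Br cis; F fac, Br cis.
Each arrangement has an internal mirror plane or centre of symmetry, so none is chiral.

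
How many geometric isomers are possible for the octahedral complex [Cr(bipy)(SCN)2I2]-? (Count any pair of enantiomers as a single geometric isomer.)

Each bipy is bidentate and must span two cis positions.
The distinct arrangements are (3 in all): SCN cis, I trans; SCN cis, I cis (chiral); SCN trans, I cis.

3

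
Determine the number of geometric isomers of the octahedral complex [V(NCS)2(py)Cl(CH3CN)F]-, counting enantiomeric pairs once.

9

An octahedron has six vertices in three trans pairs; every non-trans pair is cis.
Placing the ligands in turn and identifying arrangements related by rotation or reflection leaves 9 distinct geometric isomers.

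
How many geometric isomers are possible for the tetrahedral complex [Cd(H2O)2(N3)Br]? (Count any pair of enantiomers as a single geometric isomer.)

1

In a tetrahedral complex all four positions are equivalent and every pair of ligands is adjacent — there is no cis/trans distinction.
Only one geometric arrangement is possible.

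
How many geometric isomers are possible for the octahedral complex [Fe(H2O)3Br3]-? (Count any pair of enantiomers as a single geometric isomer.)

2

In an octahedral complex each vertex has one trans partner and four cis neighbours.
There are 2 geometric isomers: H2O mer; H2O fac.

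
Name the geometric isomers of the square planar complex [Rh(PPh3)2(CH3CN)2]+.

A square has two trans pairs of vertices; adjacent vertices are cis.
There are 2 geometric isomers: PPh3 cis; PPh3 trans.

cis and trans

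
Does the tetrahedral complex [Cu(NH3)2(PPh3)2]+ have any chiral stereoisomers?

All four vertices of a tetrahedron are equivalent and mutually adjacent, so cis/trans isomerism cannot arise.
Only one geometric arrangement is possible.

no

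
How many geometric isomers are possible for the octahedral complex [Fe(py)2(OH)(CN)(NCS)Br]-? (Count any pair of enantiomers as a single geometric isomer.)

An octahedron has six vertices in three trans pairs; every non-trans pair is cis.
Systematic enumeration (placing each ligand type in turn and discarding arrangements equivalent by rotation or reflection) gives 9 geometric isomers.

9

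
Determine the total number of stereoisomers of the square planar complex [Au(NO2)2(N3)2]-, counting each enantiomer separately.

A square has two trans pairs of vertices; adjacent vertices are cis.
Working through the distinct placements yields 2 geometric isomers: NO2 cis; NO2 trans.
Each arrangement has an internal mirror plane or centre of symmetry, so none is chiral.

2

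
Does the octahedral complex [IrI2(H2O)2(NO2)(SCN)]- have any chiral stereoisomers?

Systematic placement gives 6 geometric isomers: I trans, H2O trans; I cis, H2O trans; I cis, H2O cis (3 arrangements, 2 chiral); I trans, H2O cis.
Of these, 2 lack any improper symmetry element and so occur as enantiomeric pairs, giving 6 + 2 = 8 stereoisomers in total.

yes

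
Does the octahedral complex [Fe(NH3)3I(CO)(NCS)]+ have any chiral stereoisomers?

yes

The six octahedral sites form three mutually perpendicular trans pairs.
There are 4 geometric isomers: NH3 mer (3 arrangements); NH3 fac (chiral).
One of these lacks any improper symmetry element and so occurs as an enantiomeric pair, giving 4 + 1 = 5 stereoisomers in total.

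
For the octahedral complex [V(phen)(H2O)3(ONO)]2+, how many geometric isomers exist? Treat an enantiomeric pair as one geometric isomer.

2

Each phen is bidentate and must span two cis positions.
There are 2 geometric isomers: H2O mer; H2O fac.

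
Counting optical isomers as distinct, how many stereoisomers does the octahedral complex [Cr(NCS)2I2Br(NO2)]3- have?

8

The six octahedral sites form three mutually perpendicular trans pairs.
There are 6 geometric isomers: NCS cis, I cis (3 arrangements, 2 chiral); NCS trans, I cis; NCS cis, I trans; NCS trans, I trans.
Of these, 2 lack any improper symmetry element and so occur as enantiomeric pairs, giving 6 + 2 = 8 stereoisomers in total.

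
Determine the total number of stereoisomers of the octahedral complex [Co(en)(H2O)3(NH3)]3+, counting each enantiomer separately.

Each en is bidentate and must span two cis positions.
There are 2 geometric isomers: H2O mer; H2O fac.
Each arrangement has an internal mirror plane or centre of symmetry, so none is chiral.

2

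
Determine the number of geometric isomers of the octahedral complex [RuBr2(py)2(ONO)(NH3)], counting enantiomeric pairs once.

6

The six octahedral sites form three mutually perpendicular trans pairs.
Working through the distinct placements yields 6 geometric isomers: Br trans, py trans; Br trans, py cis; Br cis, py trans; Br cis, py cis (3 arrangements, 2 chiral).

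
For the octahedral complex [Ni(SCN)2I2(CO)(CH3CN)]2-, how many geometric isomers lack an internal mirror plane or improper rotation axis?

In an octahedral complex each vertex has one trans partner and four cis neighbours.
Systematic placement gives 6 geometric isomers: SCN trans, I trans; SCN cis, I cis (3 arrangements, 2 chiral); SCN trans, I cis; SCN cis, I trans.
Of these, 2 lack any improper symmetry element and so occur as enantiomeric pairs, giving 6 + 2 = 8 stereoisomers in total.

2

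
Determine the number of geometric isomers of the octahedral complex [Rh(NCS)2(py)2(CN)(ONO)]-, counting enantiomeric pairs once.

6

The six octahedral sites form three mutually perpendicular trans pairs.
There are 6 geometric isomers: NCS cis, py trans; NCS cis, py cis (3 arrangements, 2 chiral); NCS trans, py trans; NCS trans, py cis.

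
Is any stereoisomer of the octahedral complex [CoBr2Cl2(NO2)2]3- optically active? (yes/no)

The six octahedral sites form three mutually perpendicular trans pairs.
Working through the distinct placements yields 5 geometric isomers: Br trans, Cl trans, NO2 trans; Br trans, Cl cis, NO2 cis; Br cis, Cl cis, NO2 trans; Br cis, Cl cis, NO2 cis (chiral); Br cis, Cl trans, NO2 cis.
One of these lacks any improper symmetry element and so occurs as an enantiomeric pair, giving 5 + 1 = 6 stereoisomers in total.

yes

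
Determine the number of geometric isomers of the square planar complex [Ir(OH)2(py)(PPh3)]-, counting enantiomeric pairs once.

2

In a square planar complex each vertex has one trans partner and two cis neighbours.
Working through the distinct placements yields 2 geometric isomers: OH cis; OH trans.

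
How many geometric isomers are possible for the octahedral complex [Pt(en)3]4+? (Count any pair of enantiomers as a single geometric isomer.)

1

Each en is bidentate and must span two cis positions.
Only one geometric arrangement is possible; it has no improper symmetry element, so it exists as a pair of enantiomers (2 stereoisomers).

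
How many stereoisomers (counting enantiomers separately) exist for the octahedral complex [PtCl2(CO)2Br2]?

6

The six octahedral sites form three mutually perpendicular trans pairs.
Systematic placement gives 5 geometric isomers: Cl trans, CO trans, Br trans; Cl cis, CO cis, Br trans; Cl trans, CO cis, Br cis; Cl cis, CO cis, Br cis (chiral); Cl cis, CO trans, Br cis.
One of these lacks any improper symmetry element and so occurs as an enantiomeric pair, giving 5 + 1 = 6 stereoisomers in total.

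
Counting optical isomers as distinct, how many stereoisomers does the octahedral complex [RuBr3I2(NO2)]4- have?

Working through the distinct placements yields 3 geometric isomers: Br mer, I cis; Br mer, I trans; Br fac, I cis.
Each arrangement has an internal mirror plane or centre of symmetry, so none is chiral.

3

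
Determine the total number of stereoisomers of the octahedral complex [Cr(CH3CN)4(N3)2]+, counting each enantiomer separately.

2

In an octahedral complex each vertex has one trans partner and four cis neighbours.
Systematic placement gives 2 geometric isomers: N3 trans; N3 cis.
Each arrangement has an internal mirror plane or centre of symmetry, so none is chiral.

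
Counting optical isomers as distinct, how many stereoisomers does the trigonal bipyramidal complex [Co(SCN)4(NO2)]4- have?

In a trigonal bipyramid the two axial positions differ from the three equatorial ones.
Working through the distinct placements yields 2 geometric isomers: NO2 axial; NO2 equatorial.
Each arrangement has an internal mirror plane or centre of symmetry, so none is chiral.

2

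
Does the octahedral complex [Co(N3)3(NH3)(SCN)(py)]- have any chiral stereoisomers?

yes

The six octahedral sites form three mutually perpendicular trans pairs.
Systematic placement gives 4 geometric isomers: N3 mer (3 arrangements); N3 fac (chiral).
One of these lacks any improper symmetry element and so occurs as an enantiomeric pair, giving 4 + 1 = 5 stereoisomers in total.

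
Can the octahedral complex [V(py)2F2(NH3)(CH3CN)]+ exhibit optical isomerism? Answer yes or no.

yes

An octahedron has six vertices in three trans pairs; every non-trans pair is cis.
Systematic placement gives 6 geometric isomers: py trans, F cis; py cis, F cis (3 arrangements, 2 chiral); py trans, F trans; py cis, F trans.
Of these, 2 lack any improper symmetry element and so occur as enantiomeric pairs, giving 6 + 2 = 8 stereoisomers in total.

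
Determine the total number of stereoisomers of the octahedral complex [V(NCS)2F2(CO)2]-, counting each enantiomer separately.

In an octahedral complex each vertex has one trans partner and four cis neighbours.
There are 5 geometric isomers: NCS trans, F trans, CO trans; NCS cis, F cis, CO trans; NCS trans, F cis, CO cis; NCS cis, F cis, CO cis (chiral); NCS cis, F trans, CO cis.
One of these lacks any improper symmetry element and so occurs as an enantiomeric pair, giving 5 + 1 = 6 stereoisomers in total.

6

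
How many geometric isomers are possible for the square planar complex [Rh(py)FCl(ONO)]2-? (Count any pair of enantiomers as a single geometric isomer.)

3

In a square planar complex each vertex has one trans partner and two cis neighbours.
There are 3 geometric isomers: (Cl/ONO trans, F/py trans); (Cl/py trans, F/ONO trans); (Cl/F trans, ONO/py trans).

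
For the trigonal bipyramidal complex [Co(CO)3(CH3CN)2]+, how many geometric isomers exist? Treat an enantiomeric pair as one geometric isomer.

The distinct arrangements are (3 in all): CH3CN both axial; CH3CN one axial, one equatorial; CH3CN both equatorial.

3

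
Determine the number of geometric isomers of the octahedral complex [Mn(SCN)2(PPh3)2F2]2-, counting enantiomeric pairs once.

5

An octahedron has six vertices in three trans pairs; every non-trans pair is cis.
Working through the distinct placements yields 5 geometric isomers: SCN trans, PPh3 trans, F trans; SCN cis, PPh3 cis, F trans; SCN trans, PPh3 cis, F cis; SCN cis, PPh3 cis, F cis (chiral); SCN cis, PPh3 trans, F cis.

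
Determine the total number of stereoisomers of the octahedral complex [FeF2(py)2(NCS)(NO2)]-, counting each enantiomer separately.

8

Systematic placement gives 6 geometric isomers: F trans, py trans; F trans, py cis; F cis, py trans; F cis, py cis (3 arrangements, 2 chiral).
Of these, 2 lack any improper symmetry element and so occur as enantiomeric pairs, giving 6 + 2 = 8 stereoisomers in total.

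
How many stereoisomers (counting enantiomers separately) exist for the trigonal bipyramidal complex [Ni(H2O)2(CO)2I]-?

6

A trigonal bipyramid has two axial and three equatorial sites, which are chemically inequivalent.
Exhaustive case analysis gives 5 geometric isomers.
One of these lacks any improper symmetry element and so occurs as an enantiomeric pair, giving 5 + 1 = 6 stereoisomers in total.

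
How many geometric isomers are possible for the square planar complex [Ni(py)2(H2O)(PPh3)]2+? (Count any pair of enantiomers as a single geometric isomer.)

2

In a square planar complex each vertex has one trans partner and two cis neighbours.
The distinct arrangements are (2 in all): py cis; py trans.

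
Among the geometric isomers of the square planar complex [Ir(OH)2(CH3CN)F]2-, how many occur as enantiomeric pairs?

In a square planar complex each vertex has one trans partner and two cis neighbours.
The distinct arrangements are (2 in all): OH cis; OH trans.
Each arrangement has an internal mirror plane or centre of symmetry, so none is chiral.

0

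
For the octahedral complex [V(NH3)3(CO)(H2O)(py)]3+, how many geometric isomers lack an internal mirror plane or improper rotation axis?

Systematic placement gives 4 geometric isomers: NH3 mer (3 arrangements); NH3 fac (chiral).
One of these lacks any improper symmetry element and so occurs as an enantiomeric pair, giving 4 + 1 = 5 stereoisomers in total.

1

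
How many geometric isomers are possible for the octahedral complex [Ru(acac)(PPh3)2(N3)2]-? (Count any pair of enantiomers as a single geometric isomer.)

3

The six octahedral sites form three mutually perpendicular trans pairs.
Each acac is bidentate and must span two cis positions.
Working through the distinct placements yields 3 geometric isomers: PPh3 cis, N3 trans; PPh3 cis, N3 cis (chiral); PPh3 trans, N3 cis.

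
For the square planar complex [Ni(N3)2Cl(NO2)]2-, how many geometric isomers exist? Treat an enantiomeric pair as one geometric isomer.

A square has two trans pairs of vertices; adjacent vertices are cis.
Systematic placement gives 2 geometric isomers: N3 cis; N3 trans.

2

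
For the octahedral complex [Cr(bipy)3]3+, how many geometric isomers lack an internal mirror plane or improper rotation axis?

An octahedron has six vertices in three trans pairs; every non-trans pair is cis.
Each bipy is bidentate and must span two cis positions.
Only one geometric arrangement is possible; it has no improper symmetry element, so it exists as a pair of enantiomers (2 stereoisomers).

1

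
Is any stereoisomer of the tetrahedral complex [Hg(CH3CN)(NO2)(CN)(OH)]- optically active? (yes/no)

All four vertices of a tetrahedron are equivalent and mutually adjacent, so cis/trans isomerism cannot arise.
Only one geometric arrangement is possible; it has no improper symmetry element, so it exists as a pair of enantiomers (2 stereoisomers).

yes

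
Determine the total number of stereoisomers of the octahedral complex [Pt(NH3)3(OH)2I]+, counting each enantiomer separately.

3

Systematic placement gives 3 geometric isomers: NH3 mer, OH trans; NH3 fac, OH cis; NH3 mer, OH cis.
Each arrangement has an internal mirror plane or centre of symmetry, so none is chiral.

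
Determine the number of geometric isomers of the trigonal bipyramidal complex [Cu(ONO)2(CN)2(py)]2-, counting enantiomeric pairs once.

5

Systematic enumeration (placing each ligand type in turn and discarding arrangements equivalent by rotation or reflection) gives 5 geometric isomers.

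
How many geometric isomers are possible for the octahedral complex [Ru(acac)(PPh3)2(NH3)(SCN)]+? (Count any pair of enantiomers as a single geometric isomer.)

Each acac is bidentate and must span two cis positions.
There are 4 geometric isomers: PPh3 cis (3 arrangements, 2 chiral); PPh3 trans.

4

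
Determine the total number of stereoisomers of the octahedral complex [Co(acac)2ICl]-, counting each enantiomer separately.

In an octahedral complex each vertex has one trans partner and four cis neighbours.
Each acac is bidentate and must span two cis positions.
There are 2 geometric isomers: I and Cl mutually trans; I and Cl mutually cis (chiral).
One of these lacks any improper symmetry element and so occurs as an enantiomeric pair, giving 2 + 1 = 3 stereoisomers in total.

3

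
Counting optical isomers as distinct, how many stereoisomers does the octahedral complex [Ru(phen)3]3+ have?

In an octahedral complex each vertex has one trans partner and four cis neighbours.
Each phen is bidentate and must span two cis positions.
Only one geometric arrangement is possible; it has no improper symmetry element, so it exists as a pair of enantiomers (2 stereoisomers).

2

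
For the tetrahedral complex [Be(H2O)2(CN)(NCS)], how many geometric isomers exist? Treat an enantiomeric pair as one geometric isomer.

In a tetrahedral complex all four positions are equivalent and every pair of ligands is adjacent — there is no cis/trans distinction.
Only one geometric arrangement is possible.

1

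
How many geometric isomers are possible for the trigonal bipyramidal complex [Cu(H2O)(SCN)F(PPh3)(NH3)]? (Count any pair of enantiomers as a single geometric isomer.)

In a trigonal bipyramid the two axial positions differ from the three equatorial ones.
Exhaustive case analysis gives 10 geometric isomers.

10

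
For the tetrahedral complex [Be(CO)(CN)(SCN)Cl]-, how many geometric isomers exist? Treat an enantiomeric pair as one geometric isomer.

Only one geometric arrangement is possible; it has no improper symmetry element, so it exists as a pair of enantiomers (2 stereoisomers).

1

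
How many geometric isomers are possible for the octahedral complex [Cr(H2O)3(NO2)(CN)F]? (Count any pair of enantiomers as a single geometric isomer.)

4

The distinct arrangements are (4 in all): H2O mer (3 arrangements); H2O fac (chiral).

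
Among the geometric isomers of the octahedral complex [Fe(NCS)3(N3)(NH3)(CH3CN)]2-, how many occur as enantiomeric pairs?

In an octahedral complex each vertex has one trans partner and four cis neighbours.
There are 4 geometric isomers: NCS mer (3 arrangements); NCS fac (chiral).
One of these lacks any improper symmetry element and so occurs as an enantiomeric pair, giving 4 + 1 = 5 stereoisomers in total.

1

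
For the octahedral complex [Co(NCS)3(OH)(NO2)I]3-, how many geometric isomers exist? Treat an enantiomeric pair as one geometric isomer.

4

Working through the distinct placements yields 4 geometric isomers: NCS mer (3 arrangements); NCS fac (chiral).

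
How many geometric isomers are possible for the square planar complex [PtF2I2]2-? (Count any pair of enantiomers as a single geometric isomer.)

A square has two trans pairs of vertices; adjacent vertices are cis.
The distinct arrangements are (2 in all): F cis; F trans.

2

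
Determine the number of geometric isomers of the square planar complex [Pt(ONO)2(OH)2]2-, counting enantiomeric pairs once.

In a square planar complex each vertex has one trans partner and two cis neighbours.
The distinct arrangements are (2 in all): ONO cis; ONO trans.

2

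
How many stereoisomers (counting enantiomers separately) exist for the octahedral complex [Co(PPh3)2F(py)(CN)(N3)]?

15

Placing the ligands in turn and identifying arrangements related by rotation or reflection leaves 9 distinct geometric isomers.
Of these, 6 lack any improper symmetry element and so occur as enantiomeric pairs, giving 9 + 6 = 15 stereoisomers in total.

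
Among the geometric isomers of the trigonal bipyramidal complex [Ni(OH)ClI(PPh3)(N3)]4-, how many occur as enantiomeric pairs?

10

A trigonal bipyramid has two axial and three equatorial sites, which are chemically inequivalent.
Exhaustive case analysis gives 10 geometric isomers.
Of these, 10 lack any improper symmetry element and so occur as enantiomeric pairs, giving 10 + 10 = 20 stereoisomers in total.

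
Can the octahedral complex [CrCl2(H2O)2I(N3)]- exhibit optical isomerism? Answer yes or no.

yes

Working through the distinct placements yields 6 geometric isomers: Cl trans, H2O trans; Cl trans, H2O cis; Cl cis, H2O cis (3 arrangements, 2 chiral); Cl cis, H2O trans.
Of these, 2 lack any improper symmetry element and so occur as enantiomeric pairs, giving 6 + 2 = 8 stereoisomers in total.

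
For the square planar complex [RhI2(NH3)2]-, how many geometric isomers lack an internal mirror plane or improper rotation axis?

In a square planar complex each vertex has one trans partner and two cis neighbours.
Working through the distinct placements yields 2 geometric isomers: I cis; I trans.
Each arrangement has an internal mirror plane or centre of symmetry, so none is chiral.

0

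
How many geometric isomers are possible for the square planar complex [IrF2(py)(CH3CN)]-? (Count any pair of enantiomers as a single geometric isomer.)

In a square planar complex each vertex has one trans partner and two cis neighbours.
There are 2 geometric isomers: F cis; F trans.

2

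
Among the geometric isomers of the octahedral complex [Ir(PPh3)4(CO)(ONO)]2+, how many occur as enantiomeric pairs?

0

In an octahedral complex each vertex has one trans partner and four cis neighbours.
Systematic placement gives 2 geometric isomers: CO and ONO mutually trans; CO and ONO mutually cis.
Each arrangement has an internal mirror plane or centre of symmetry, so none is chiral.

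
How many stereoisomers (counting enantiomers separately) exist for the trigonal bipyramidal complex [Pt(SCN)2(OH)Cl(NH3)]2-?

10

In a trigonal bipyramid the two axial positions differ from the three equatorial ones.
Exhaustive case analysis gives 7 geometric isomers.
Of these, 3 lack any improper symmetry element and so occur as enantiomeric pairs, giving 7 + 3 = 10 stereoisomers in total.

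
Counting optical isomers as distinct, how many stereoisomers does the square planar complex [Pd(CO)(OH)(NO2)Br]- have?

A square has two trans pairs of vertices; adjacent vertices are cis.
Systematic placement gives 3 geometric isomers: (Br/NO2 trans, CO/OH trans); (Br/OH trans, CO/NO2 trans); (Br/CO trans, NO2/OH trans).
Each arrangement has an internal mirror plane or centre of symmetry, so none is chiral.

3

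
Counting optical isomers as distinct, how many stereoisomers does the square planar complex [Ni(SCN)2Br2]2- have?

2

A square has two trans pairs of vertices; adjacent vertices are cis.
Systematic placement gives 2 geometric isomers: SCN cis; SCN trans.
Each arrangement has an internal mirror plane or centre of symmetry, so none is chiral.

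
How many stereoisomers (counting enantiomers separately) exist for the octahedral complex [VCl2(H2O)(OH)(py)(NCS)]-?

An octahedron has six vertices in three trans pairs; every non-trans pair is cis.
Placing the ligands in turn and identifying arrangements related by rotation or reflection leaves 9 distinct geometric isomers.
Of these, 6 lack any improper symmetry element and so occur as enantiomeric pairs, giving 9 + 6 = 15 stereoisomers in total.

15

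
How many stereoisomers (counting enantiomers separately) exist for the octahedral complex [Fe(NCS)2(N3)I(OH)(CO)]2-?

15

The six octahedral sites form three mutually perpendicular trans pairs.
Systematic enumeration (placing each ligand type in turn and discarding arrangements equivalent by rotation or reflection) gives 9 geometric isomers.
Of these, 6 lack any improper symmetry element and so occur as enantiomeric pairs, giving 9 + 6 = 15 stereoisomers in total.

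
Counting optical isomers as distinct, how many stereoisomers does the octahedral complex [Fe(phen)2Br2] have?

3

Each phen is bidentate and must span two cis positions.
There are 2 geometric isomers: Br trans; Br cis (chiral).
One of these lacks any improper symmetry element and so occurs as an enantiomeric pair, giving 2 + 1 = 3 stereoisomers in total.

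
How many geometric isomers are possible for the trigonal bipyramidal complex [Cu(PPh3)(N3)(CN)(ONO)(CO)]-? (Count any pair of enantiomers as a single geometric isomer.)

10

In a trigonal bipyramid the two axial positions differ from the three equatorial ones.
Placing the ligands in turn and identifying arrangements related by rotation or reflection leaves 10 distinct geometric isomers.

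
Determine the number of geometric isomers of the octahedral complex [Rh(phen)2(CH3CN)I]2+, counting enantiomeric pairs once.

In an octahedral complex each vertex has one trans partner and four cis neighbours.
Each phen is bidentate and must span two cis positions.
Systematic placement gives 2 geometric isomers: CH3CN and I mutually trans; CH3CN and I mutually cis (chiral).

2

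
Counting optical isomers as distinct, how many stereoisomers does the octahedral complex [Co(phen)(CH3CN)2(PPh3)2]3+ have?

In an octahedral complex each vertex has one trans partner and four cis neighbours.
Each phen is bidentate and must span two cis positions.
There are 3 geometric isomers: CH3CN trans, PPh3 cis; CH3CN cis, PPh3 cis (chiral); CH3CN cis, PPh3 trans.
One of these lacks any improper symmetry element and so occurs as an enantiomeric pair, giving 3 + 1 = 4 stereoisomers in total.

4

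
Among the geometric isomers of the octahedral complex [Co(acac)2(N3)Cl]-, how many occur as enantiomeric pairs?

Each acac is bidentate and must span two cis positions.
There are 2 geometric isomers: N3 and Cl mutually trans; N3 and Cl mutually cis (chiral).
One of these lacks any improper symmetry element and so occurs as an enantiomeric pair, giving 2 + 1 = 3 stereoisomers in total.

1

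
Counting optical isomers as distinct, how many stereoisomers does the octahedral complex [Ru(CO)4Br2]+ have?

An octahedron has six vertices in three trans pairs; every non-trans pair is cis.
Working through the distinct placements yields 2 geometric isomers: Br trans; Br cis.
Each arrangement has an internal mirror plane or centre of symmetry, so none is chiral.

2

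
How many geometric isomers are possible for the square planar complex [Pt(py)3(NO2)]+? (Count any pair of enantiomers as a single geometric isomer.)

Only one geometric arrangement is possible.

1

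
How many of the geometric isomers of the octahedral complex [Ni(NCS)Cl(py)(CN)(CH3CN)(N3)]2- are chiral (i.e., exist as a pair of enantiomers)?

15

The six octahedral sites form three mutually perpendicular trans pairs.
Exhaustive case analysis gives 15 geometric isomers.
Of these, 15 lack any improper symmetry element and so occur as enantiomeric pairs, giving 15 + 15 = 30 stereoisomers in total.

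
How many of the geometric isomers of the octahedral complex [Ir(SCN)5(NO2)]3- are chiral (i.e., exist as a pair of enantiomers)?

The six octahedral sites form three mutually perpendicular trans pairs.
Only one geometric arrangement is possible.

0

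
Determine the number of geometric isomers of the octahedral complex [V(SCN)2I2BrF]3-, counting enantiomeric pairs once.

6

Working through the distinct placements yields 6 geometric isomers: SCN trans, I trans; SCN cis, I cis (3 arrangements, 2 chiral); SCN trans, I cis; SCN cis, I trans.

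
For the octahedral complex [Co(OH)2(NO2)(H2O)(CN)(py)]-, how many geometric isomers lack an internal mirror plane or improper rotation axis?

6

In an octahedral complex each vertex has one trans partner and four cis neighbours.
Exhaustive case analysis gives 9 geometric isomers.
Of these, 6 lack any improper symmetry element and so occur as enantiomeric pairs, giving 9 + 6 = 15 stereoisomers in total.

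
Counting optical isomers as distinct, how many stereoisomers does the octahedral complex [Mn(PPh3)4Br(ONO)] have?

Working through the distinct placements yields 2 geometric isomers: Br and ONO mutually trans; Br and ONO mutually cis.
Each arrangement has an internal mirror plane or centre of symmetry, so none is chiral.

2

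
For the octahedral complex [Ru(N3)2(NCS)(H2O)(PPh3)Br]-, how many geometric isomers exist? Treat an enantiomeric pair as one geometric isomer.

9

An octahedron has six vertices in three trans pairs; every non-trans pair is cis.
Placing the ligands in turn and identifying arrangements related by rotation or reflection leaves 9 distinct geometric isomers.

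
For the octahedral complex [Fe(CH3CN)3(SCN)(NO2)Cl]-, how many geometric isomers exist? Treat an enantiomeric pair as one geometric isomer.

4

In an octahedral complex each vertex has one trans partner and four cis neighbours.
Working through the distinct placements yields 4 geometric isomers: CH3CN mer (3 arrangements); CH3CN fac (chiral).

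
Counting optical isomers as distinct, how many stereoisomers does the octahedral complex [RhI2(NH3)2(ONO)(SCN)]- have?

8

The distinct arrangements are (6 in all): I trans, NH3 trans; I trans, NH3 cis; I cis, NH3 cis (3 arrangements, 2 chiral); I cis, NH3 trans.
Of these, 2 lack any improper symmetry element and so occur as enantiomeric pairs, giving 6 + 2 = 8 stereoisomers in total.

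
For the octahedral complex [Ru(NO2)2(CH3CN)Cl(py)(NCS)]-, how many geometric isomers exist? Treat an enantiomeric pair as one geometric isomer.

An octahedron has six vertices in three trans pairs; every non-trans pair is cis.
Systematic enumeration (placing each ligand type in turn and discarding arrangements equivalent by rotation or reflection) gives 9 geometric isomers.

9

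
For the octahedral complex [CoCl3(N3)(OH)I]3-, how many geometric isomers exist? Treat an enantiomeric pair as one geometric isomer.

4

In an octahedral complex each vertex has one trans partner and four cis neighbours.
The distinct arrangements are (4 in all): Cl mer (3 arrangements); Cl fac (chiral).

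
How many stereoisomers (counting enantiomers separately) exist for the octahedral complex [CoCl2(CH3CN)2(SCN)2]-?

An octahedron has six vertices in three trans pairs; every non-trans pair is cis.
Systematic placement gives 5 geometric isomers: Cl trans, CH3CN trans, SCN trans; Cl cis, CH3CN trans, SCN cis; Cl cis, CH3CN cis, SCN trans; Cl cis, CH3CN cis, SCN cis (chiral); Cl trans, CH3CN cis, SCN cis.
One of these lacks any improper symmetry element and so occurs as an enantiomeric pair, giving 5 + 1 = 6 stereoisomers in total.

6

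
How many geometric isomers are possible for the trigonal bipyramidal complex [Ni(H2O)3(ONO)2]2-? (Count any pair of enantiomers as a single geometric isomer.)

In a trigonal bipyramid the two axial positions differ from the three equatorial ones.
Working through the distinct placements yields 3 geometric isomers: ONO both equatorial; ONO one axial, one equatorial; ONO both axial.

3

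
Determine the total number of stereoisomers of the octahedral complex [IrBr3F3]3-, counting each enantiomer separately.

An octahedron has six vertices in three trans pairs; every non-trans pair is cis.
Systematic placement gives 2 geometric isomers: Br mer; Br fac.
Each arrangement has an internal mirror plane or centre of symmetry, so none is chiral.

2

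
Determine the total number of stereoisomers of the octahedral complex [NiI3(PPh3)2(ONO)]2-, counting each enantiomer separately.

The six octahedral sites form three mutually perpendicular trans pairs.
There are 3 geometric isomers: I mer, PPh3 trans; I mer, PPh3 cis; I fac, PPh3 cis.
Each arrangement has an internal mirror plane or centre of symmetry, so none is chiral.

3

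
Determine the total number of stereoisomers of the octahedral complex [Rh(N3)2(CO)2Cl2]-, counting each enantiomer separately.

The six octahedral sites form three mutually perpendicular trans pairs.
There are 5 geometric isomers: N3 trans, CO trans, Cl trans; N3 cis, CO trans, Cl cis; N3 trans, CO cis, Cl cis; N3 cis, CO cis, Cl cis (chiral); N3 cis, CO cis, Cl trans.
One of these lacks any improper symmetry element and so occurs as an enantiomeric pair, giving 5 + 1 = 6 stereoisomers in total.

6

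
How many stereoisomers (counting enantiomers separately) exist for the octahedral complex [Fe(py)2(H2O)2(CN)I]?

The six octahedral sites form three mutually perpendicular trans pairs.
Systematic placement gives 6 geometric isomers: py trans, H2O cis; py cis, H2O cis (3 arrangements, 2 chiral); py trans, H2O trans; py cis, H2O trans.
Of these, 2 lack any improper symmetry element and so occur as enantiomeric pairs, giving 6 + 2 = 8 stereoisomers in total.

8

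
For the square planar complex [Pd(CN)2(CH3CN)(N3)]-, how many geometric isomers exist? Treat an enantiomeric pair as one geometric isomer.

2

A square has two trans pairs of vertices; adjacent vertices are cis.
Working through the distinct placements yields 2 geometric isomers: CN cis; CN trans.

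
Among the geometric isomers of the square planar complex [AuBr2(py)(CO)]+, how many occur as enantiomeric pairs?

In a square planar complex each vertex has one trans partner and two cis neighbours.
Working through the distinct placements yields 2 geometric isomers: Br cis; Br trans.
Each arrangement has an internal mirror plane or centre of symmetry, so none is chiral.

0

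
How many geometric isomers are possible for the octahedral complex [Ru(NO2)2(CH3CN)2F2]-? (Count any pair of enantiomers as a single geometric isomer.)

5

The six octahedral sites form three mutually perpendicular trans pairs.
The distinct arrangements are (5 in all): NO2 trans, CH3CN trans, F trans; NO2 cis, CH3CN trans, F cis; NO2 trans, CH3CN cis, F cis; NO2 cis, CH3CN cis, F cis (chiral); NO2 cis, CH3CN cis, F trans.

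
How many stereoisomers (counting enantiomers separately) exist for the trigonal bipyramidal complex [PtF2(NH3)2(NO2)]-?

6

A trigonal bipyramid has two axial and three equatorial sites, which are chemically inequivalent.
Placing the ligands in turn and identifying arrangements related by rotation or reflection leaves 5 distinct geometric isomers.
One of these lacks any improper symmetry element and so occurs as an enantiomeric pair, giving 5 + 1 = 6 stereoisomers in total.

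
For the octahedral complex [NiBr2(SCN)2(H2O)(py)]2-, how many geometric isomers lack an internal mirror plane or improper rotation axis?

2

An octahedron has six vertices in three trans pairs; every non-trans pair is cis.
There are 6 geometric isomers: Br trans, SCN cis; Br trans, SCN trans; Br cis, SCN cis (3 arrangements, 2 chiral); Br cis, SCN trans.
Of these, 2 lack any improper symmetry element and so occur as enantiomeric pairs, giving 6 + 2 = 8 stereoisomers in total.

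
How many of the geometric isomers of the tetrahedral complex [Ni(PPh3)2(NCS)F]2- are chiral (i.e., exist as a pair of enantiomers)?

Only one geometric arrangement is possible.

0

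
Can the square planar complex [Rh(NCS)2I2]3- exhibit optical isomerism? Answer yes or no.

In a square planar complex each vertex has one trans partner and two cis neighbours.
Working through the distinct placements yields 2 geometric isomers: NCS cis; NCS trans.
Each arrangement has an internal mirror plane or centre of symmetry, so none is chiral.

no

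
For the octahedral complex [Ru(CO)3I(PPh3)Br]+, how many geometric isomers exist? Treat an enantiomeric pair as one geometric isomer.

4

An octahedron has six vertices in three trans pairs; every non-trans pair is cis.
Working through the distinct placements yields 4 geometric isomers: CO mer (3 arrangements); CO fac (chiral).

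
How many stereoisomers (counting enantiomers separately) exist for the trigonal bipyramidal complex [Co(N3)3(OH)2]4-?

Working through the distinct placements yields 3 geometric isomers: OH both equatorial; OH one axial, one equatorial; OH both axial.
Each arrangement has an internal mirror plane or centre of symmetry, so none is chiral.

3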